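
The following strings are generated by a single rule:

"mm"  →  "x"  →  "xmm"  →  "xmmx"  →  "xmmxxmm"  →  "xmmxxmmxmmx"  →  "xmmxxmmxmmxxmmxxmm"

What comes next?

xmmxxmmxmmxxmmxxmmxmmxxmmxmmx

This is a Fibonacci-style word recurrence s(k) = s(k−1)·s(k−2): e.g. x·mm = xmm.
Continuing: xmmxxmmxmmxxmmxxmm · xmmxxmmxmmx gives term 8.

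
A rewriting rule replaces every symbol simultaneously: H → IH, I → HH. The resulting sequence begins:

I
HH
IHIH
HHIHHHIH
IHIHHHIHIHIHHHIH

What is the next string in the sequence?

Rewriting the 16 symbols of IHIHHHIHIHIHHHIH one by one yields HH IH HH IH IH IH HH IH HH IH HH IH IH IH HH IH; concatenated:

HHIHHHIHIHIHHHIHHHIHHHIHIHIHHHIH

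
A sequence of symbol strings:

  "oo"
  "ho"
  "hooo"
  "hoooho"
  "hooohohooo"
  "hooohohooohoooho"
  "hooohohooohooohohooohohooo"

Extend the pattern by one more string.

hooohohooohooohohooohohooohooohohooohoooho

This is a Fibonacci-style word recurrence s(k) = s(k−1)·s(k−2): e.g. ho·oo = hooo.
Continuing: hooohohooohooohohooohohooo · hooohohooohoooho gives term 8.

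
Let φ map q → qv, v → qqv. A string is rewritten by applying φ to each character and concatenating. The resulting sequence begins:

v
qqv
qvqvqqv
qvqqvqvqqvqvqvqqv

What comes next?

Replace each of the 17 characters of qvqqvqvqqvqvqvqqv in place — qv qqv qv qv qqv qv qqv qv qv qqv qv qqv qv qqv qv qv qqv — and concatenate.

qvqqvqvqvqqvqvqqvqvqvqqvqvqqvqvqqvqvqvqqv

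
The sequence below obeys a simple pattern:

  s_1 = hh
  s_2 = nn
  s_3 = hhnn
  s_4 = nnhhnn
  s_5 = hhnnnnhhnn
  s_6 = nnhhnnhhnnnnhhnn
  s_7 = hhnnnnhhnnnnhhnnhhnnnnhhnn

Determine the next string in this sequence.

Each term (from the third on) is the two preceding terms concatenated in order: term 3 = hh·nn = hhnn.
So term 8 is nnhhnnhhnnnnhhnn·hhnnnnhhnnnnhhnnhhnnnnhhnn.

nnhhnnhhnnnnhhnnhhnnnnhhnnnnhhnnhhnnnnhhnn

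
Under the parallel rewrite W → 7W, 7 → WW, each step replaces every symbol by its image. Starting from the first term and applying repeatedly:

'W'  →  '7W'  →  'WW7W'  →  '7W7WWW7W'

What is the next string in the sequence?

Apply φ to 7W7WWW7W symbol by symbol: 7→WW, W→7W, 7→WW, W→7W, W→7W, W→7W, 7→WW, W→7W; joined: WW 7W WW 7W 7W 7W WW 7W.

WW7WWW7W7W7WWW7W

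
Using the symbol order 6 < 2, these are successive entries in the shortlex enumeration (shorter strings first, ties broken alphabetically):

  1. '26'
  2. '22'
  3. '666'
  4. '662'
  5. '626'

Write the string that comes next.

Find the rightmost character of 626 below 2, bump it to the next letter, and reset everything to its right to 6.

622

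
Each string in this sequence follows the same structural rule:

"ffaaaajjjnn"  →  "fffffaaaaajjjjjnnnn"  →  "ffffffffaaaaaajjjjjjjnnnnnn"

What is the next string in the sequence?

fffffffffffaaaaaaajjjjjjjjjnnnnnnnn

Each string has the form f^{3n-1} a^{n+3} j^{2n+1} n^{2n} (n = 1, 2, …).
At n = 4 the blocks have lengths 11, 7, 9, 8.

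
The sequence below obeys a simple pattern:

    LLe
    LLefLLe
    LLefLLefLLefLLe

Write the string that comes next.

s(k+1) = s(k)·f·s(k) — each term doubles the last with 'f' between the halves.
Doubling LLefLLefLLefLLe with 'f' between the halves:

LLefLLefLLefLLefLLefLLefLLefLLe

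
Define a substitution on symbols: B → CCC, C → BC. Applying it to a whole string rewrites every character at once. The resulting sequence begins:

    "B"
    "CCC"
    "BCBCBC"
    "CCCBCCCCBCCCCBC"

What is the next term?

φ(CCCBCCCCBCCCCBC) expands symbol-by-symbol to BC BC BC CCC BC BC BC BC CCC BC BC BC BC CCC BC; joining the 15 pieces gives the next term.

BCBCBCCCCBCBCBCBCCCCBCBCBCBCCCCBC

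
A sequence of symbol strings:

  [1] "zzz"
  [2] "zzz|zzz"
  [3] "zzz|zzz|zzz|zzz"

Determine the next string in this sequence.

Every step duplicates the string with '|' between the halves.
Doubling zzz|zzz|zzz|zzz with '|' between the halves:

zzz|zzz|zzz|zzz|zzz|zzz|zzz|zzz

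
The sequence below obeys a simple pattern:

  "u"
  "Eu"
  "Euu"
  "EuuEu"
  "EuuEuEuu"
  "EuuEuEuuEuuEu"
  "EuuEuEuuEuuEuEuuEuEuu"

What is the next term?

EuuEuEuuEuuEuEuuEuEuuEuuEuEuuEuuEu

From term 3 onward, concatenate the last term with the second-to-last: Eu·u = Euu, Euu·Eu = EuuEu, …
So term 8 is EuuEuEuuEuuEuEuuEuEuu·EuuEuEuuEuuEu.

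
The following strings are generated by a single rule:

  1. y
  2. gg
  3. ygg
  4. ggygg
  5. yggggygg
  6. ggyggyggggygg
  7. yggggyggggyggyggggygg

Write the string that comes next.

From term 3 onward, concatenate the second-to-last term with the last: y·gg = ygg, gg·ygg = ggygg, …
The next term joins ggyggyggggygg and yggggyggggyggyggggygg.

ggyggyggggyggyggggyggggyggyggggygg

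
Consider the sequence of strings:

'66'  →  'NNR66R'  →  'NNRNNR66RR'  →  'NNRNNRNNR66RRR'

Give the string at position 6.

Every step adds NNR to the front and R to the end of the previous string.
From NNRNNRNNR66RRR, 2 further steps: NNRNNRNNR66RRR → NNRNNRNNRNNR66RRRR → (answer).

NNRNNRNNRNNRNNR66RRRRR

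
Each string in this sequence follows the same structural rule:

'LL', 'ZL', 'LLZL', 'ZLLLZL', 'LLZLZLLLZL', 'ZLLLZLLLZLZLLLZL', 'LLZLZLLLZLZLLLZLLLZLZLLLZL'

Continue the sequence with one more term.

Each term (from the third on) is the two preceding terms concatenated in order: term 3 = LL·ZL = LLZL.
So term 8 is ZLLLZLLLZLZLLLZL·LLZLZLLLZLZLLLZLLLZLZLLLZL.

ZLLLZLLLZLZLLLZLLLZLZLLLZLZLLLZLLLZLZLLLZL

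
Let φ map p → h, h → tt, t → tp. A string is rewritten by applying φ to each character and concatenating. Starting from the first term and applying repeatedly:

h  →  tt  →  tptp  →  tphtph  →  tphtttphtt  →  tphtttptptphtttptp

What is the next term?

Replace each of the 18 characters of tphtttptptphtttptp in place — tp h tt tp tp tp h tp h tp h tt tp tp tp h tp h — and concatenate.

tphtttptptphtphtphtttptptphtph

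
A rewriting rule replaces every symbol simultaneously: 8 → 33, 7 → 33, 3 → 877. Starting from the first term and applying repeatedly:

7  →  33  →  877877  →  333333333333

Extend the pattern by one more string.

Expanding 333333333333: 3→877, 3→877, 3→877, 3→877, 3→877, 3→877, 3→877, 3→877, 3→877, 3→877, 3→877, 3→877. Concatenated: 877 877 877 877 877 877 877 877 877 877 877 877.

877877877877877877877877877877877877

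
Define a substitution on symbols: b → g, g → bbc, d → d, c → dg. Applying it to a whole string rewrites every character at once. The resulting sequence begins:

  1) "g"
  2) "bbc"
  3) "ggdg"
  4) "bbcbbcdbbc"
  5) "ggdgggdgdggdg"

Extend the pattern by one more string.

bbcbbcdbbcbbcbbcdbbcdbbcbbcdbbc

φ(ggdgggdgdggdg) expands symbol-by-symbol to bbc bbc d bbc bbc bbc d bbc d bbc bbc d bbc; joining the 13 pieces gives the next term.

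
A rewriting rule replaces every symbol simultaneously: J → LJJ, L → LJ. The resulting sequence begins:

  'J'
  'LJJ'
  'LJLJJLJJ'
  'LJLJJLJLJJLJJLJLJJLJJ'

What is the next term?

Applying the rule to each of the 21 symbols of LJLJJLJLJJLJJLJLJJLJJ gives the pieces LJ LJJ LJ LJJ LJJ LJ LJJ LJ LJJ LJJ LJ LJJ LJJ LJ LJJ LJ LJJ LJJ LJ LJJ LJJ, which concatenate to the answer.

LJLJJLJLJJLJJLJLJJLJLJJLJJLJLJJLJJLJLJJLJLJJLJJLJLJJLJJ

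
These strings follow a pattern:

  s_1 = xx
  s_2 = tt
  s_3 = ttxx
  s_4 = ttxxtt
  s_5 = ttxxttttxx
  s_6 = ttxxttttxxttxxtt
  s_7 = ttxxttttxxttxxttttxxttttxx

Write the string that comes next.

ttxxttttxxttxxttttxxttttxxttxxttttxxttxxtt

This is a Fibonacci-style word recurrence s(k) = s(k−1)·s(k−2): e.g. tt·xx = ttxx.
The next term joins ttxxttttxxttxxttttxxttttxx and ttxxttttxxttxxtt.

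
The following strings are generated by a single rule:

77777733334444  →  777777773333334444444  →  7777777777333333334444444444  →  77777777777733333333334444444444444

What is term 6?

The n-th term is 2n+2 7's then 2n 3's then 3n-2 4's, where the shown terms are n = 2, 3, 4, 5.
Setting n = 7 gives 16, 14, 19 characters in each block.

7777777777777777333333333333334444444444444444444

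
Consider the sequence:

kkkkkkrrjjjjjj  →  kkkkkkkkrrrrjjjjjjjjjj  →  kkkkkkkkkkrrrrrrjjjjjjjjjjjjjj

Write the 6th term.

Reading off run lengths: k runs 6, 8, 10; r runs 2, 4, 6; j runs 6, 10, 14 — each is linear in n, where the shown terms are n = 2, 3, 4.
For term 6, n = 7, so the run lengths are 16, 12, 26.

kkkkkkkkkkkkkkkkrrrrrrrrrrrrjjjjjjjjjjjjjjjjjjjjjjjjjj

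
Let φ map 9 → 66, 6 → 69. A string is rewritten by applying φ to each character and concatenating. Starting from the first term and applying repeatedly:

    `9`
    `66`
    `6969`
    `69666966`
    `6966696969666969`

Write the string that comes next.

69666969696669666966696969666966

Applying the rule to each of the 16 symbols of 6966696969666969 gives the pieces 69 66 69 69 69 66 69 66 69 66 69 69 69 66 69 66, which concatenate to the answer.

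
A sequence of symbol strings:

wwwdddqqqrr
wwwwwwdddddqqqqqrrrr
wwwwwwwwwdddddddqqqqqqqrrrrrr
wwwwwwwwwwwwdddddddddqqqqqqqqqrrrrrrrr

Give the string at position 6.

The n-th term is 3n w's then 2n+1 d's then 2n+1 q's then 2n r's (n = 1, 2, …).
Setting n = 6 gives 18, 13, 13, 12 characters in each block.

wwwwwwwwwwwwwwwwwwdddddddddddddqqqqqqqqqqqqqrrrrrrrrrrrr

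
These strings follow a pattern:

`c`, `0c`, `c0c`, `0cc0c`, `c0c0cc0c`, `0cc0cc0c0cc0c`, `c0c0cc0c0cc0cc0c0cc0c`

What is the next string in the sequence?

Each term (from the third on) is the two preceding terms concatenated in order: term 3 = c·0c = c0c.
So term 8 is 0cc0cc0c0cc0c·c0c0cc0c0cc0cc0c0cc0c.

0cc0cc0c0cc0cc0c0cc0c0cc0cc0c0cc0c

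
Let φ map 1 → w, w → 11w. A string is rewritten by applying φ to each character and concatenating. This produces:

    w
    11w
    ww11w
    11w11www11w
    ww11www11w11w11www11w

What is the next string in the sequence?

Replace each of the 21 characters of ww11www11w11w11www11w in place — 11w 11w w w 11w 11w 11w w w 11w w w 11w w w 11w 11w 11w w w 11w — and concatenate.

11w11www11w11w11www11www11www11w11w11www11w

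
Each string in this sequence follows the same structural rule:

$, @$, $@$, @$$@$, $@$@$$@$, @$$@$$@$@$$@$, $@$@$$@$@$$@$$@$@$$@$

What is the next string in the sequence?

@$$@$$@$@$$@$$@$@$$@$@$$@$$@$@$$@$

Each term (from the third on) is the two preceding terms concatenated in order: term 3 = $·@$ = $@$.
Continuing: @$$@$$@$@$$@$ · $@$@$$@$@$$@$$@$@$$@$ gives term 8.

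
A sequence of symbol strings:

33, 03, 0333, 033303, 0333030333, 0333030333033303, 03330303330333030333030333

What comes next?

Each term (from the third on) is the previous term followed by the one before it: term 3 = 03·33 = 0333.
Continuing: 03330303330333030333030333 · 0333030333033303 gives term 8.

033303033303330303330303330333030333033303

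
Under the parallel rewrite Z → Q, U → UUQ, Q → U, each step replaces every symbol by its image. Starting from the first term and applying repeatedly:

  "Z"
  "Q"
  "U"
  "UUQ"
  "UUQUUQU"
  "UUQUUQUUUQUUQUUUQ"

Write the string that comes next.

UUQUUQUUUQUUQUUUQUUQUUQUUUQUUQUUUQUUQUUQU

Replace each of the 17 characters of UUQUUQUUUQUUQUUUQ in place — UUQ UUQ U UUQ UUQ U UUQ UUQ UUQ U UUQ UUQ U UUQ UUQ UUQ U — and concatenate.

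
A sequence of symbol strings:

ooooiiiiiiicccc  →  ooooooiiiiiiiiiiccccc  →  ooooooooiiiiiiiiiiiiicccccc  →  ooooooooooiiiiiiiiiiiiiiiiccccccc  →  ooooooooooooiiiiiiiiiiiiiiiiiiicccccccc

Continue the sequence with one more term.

ooooooooooooooiiiiiiiiiiiiiiiiiiiiiiccccccccc

Reading off run lengths: o runs 4, 6, 8, 10, 12; i runs 7, 10, 13, 16, 19; c runs 4, 5, 6, 7, 8 — each is linear in n, where the shown terms are n = 2, 3, 4, 5, 6.
At n = 7 the blocks have lengths 14, 22, 9.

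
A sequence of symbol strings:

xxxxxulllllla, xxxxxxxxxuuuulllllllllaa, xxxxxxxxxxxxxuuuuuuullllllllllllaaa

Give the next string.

Term n consists of 4n+1 x's, followed by 3n-2 u's, followed by 3n+3 l's, followed by n a's (n = 1, 2, …).
Setting n = 4 gives 17, 10, 15, 4 characters in each block.

xxxxxxxxxxxxxxxxxuuuuuuuuuulllllllllllllllaaaa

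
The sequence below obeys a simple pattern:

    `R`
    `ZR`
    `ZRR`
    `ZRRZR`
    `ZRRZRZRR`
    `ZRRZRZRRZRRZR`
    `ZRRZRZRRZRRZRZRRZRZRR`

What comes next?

ZRRZRZRRZRRZRZRRZRZRRZRRZRZRRZRRZR

This is a Fibonacci-style word recurrence s(k) = s(k−1)·s(k−2): e.g. ZR·R = ZRR.
The next term joins ZRRZRZRRZRRZRZRRZRZRR and ZRRZRZRRZRRZR.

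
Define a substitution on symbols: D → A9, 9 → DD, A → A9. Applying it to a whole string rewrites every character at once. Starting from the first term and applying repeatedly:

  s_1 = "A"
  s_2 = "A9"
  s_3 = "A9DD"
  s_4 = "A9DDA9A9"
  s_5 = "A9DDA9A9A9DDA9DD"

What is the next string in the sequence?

Rewriting the 16 symbols of A9DDA9A9A9DDA9DD one by one yields A9 DD A9 A9 A9 DD A9 DD A9 DD A9 A9 A9 DD A9 A9; concatenated:

A9DDA9A9A9DDA9DDA9DDA9A9A9DDA9A9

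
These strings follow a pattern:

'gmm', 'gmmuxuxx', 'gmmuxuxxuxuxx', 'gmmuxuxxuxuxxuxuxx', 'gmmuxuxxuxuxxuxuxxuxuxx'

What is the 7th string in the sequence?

gmmuxuxxuxuxxuxuxxuxuxxuxuxxuxuxx

The strings grow by a fixed suffix uxuxx each time.
From gmmuxuxxuxuxxuxuxxuxuxx, 2 further steps: gmmuxuxxuxuxxuxuxxuxuxx → gmmuxuxxuxuxxuxuxxuxuxxuxuxx → (answer).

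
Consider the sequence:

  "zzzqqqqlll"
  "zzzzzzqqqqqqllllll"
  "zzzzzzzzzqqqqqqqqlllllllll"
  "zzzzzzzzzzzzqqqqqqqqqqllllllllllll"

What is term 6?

zzzzzzzzzzzzzzzzzzqqqqqqqqqqqqqqllllllllllllllllll

Term n consists of 3n z's, followed by 2n+2 q's, followed by 3n l's (n = 1, 2, …).
At n = 6 the blocks have lengths 18, 14, 18.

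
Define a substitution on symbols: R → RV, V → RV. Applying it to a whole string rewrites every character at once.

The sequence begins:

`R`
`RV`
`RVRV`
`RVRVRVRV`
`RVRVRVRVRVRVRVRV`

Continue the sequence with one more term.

Applying the rule to each of the 16 symbols of RVRVRVRVRVRVRVRV gives the pieces RV RV RV RV RV RV RV RV RV RV RV RV RV RV RV RV, which concatenate to the answer.

RVRVRVRVRVRVRVRVRVRVRVRVRVRVRVRV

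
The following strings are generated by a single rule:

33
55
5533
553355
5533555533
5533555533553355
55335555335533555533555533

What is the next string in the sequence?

553355553355335555335555335533555533553355

Each term (from the third on) is the previous term followed by the one before it: term 3 = 55·33 = 5533.
The next term joins 55335555335533555533555533 and 5533555533553355.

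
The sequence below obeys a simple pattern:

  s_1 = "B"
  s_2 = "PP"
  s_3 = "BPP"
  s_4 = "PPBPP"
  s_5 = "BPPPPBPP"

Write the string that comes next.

PPBPPBPPPPBPP

This is a Fibonacci-style word recurrence s(k) = s(k−2)·s(k−1): e.g. B·PP = BPP.
So term 6 is PPBPP·BPPPPBPP.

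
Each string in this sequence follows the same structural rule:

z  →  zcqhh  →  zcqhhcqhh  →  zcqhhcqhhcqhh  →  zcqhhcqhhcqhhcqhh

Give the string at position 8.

zcqhhcqhhcqhhcqhhcqhhcqhhcqhh

Every step adds cqhh to the end: s(k+1) = s(k)·cqhh.
From zcqhhcqhhcqhhcqhh, 3 further steps: zcqhhcqhhcqhhcqhh → zcqhhcqhhcqhhcqhhcqhh → zcqhhcqhhcqhhcqhhcqhhcqhh → (answer).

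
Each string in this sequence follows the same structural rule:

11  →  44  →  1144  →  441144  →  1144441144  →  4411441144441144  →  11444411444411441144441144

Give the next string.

This is a Fibonacci-style word recurrence s(k) = s(k−2)·s(k−1): e.g. 11·44 = 1144.
Continuing: 4411441144441144 · 11444411444411441144441144 gives term 8.

441144114444114411444411444411441144441144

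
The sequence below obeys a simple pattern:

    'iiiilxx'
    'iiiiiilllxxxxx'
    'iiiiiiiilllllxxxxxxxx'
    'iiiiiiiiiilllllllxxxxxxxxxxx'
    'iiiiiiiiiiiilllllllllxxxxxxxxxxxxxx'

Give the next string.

The n-th term is 2n+2 i's then 2n-1 l's then 3n-1 x's (n = 1, 2, …).
For the next term, n = 6, so the run lengths are 14, 11, 17.

iiiiiiiiiiiiiilllllllllllxxxxxxxxxxxxxxxxx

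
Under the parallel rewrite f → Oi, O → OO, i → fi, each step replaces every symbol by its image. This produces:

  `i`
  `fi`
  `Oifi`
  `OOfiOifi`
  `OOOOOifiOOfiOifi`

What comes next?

Rewriting the 16 symbols of OOOOOifiOOfiOifi one by one yields OO OO OO OO OO fi Oi fi OO OO Oi fi OO fi Oi fi; concatenated:

OOOOOOOOOOfiOifiOOOOOifiOOfiOifi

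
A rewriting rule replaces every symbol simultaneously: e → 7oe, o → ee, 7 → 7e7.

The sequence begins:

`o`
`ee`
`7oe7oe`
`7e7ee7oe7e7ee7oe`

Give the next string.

Rewriting the 16 symbols of 7e7ee7oe7e7ee7oe one by one yields 7e7 7oe 7e7 7oe 7oe 7e7 ee 7oe 7e7 7oe 7e7 7oe 7oe 7e7 ee 7oe; concatenated:

7e77oe7e77oe7oe7e7ee7oe7e77oe7e77oe7oe7e7ee7oe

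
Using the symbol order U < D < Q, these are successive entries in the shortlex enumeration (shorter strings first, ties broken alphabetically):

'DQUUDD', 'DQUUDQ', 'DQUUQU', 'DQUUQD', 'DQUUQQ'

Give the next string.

DQUDUU

Treat DQUUQQ as a base-3 numeral over the given alphabet and add one, carrying through any trailing Q's.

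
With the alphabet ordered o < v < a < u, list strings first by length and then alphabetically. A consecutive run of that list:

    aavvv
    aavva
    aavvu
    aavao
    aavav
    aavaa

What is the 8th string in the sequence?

aavuo

Advancing 2 positions from aavaa through aavaa → aavau reaches term 8.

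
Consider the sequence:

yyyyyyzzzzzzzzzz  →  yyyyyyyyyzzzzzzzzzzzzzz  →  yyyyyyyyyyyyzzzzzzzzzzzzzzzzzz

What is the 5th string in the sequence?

Reading off run lengths: y runs 6, 9, 12; z runs 10, 14, 18 — each is linear in n, where the shown terms are n = 2, 3, 4.
Setting n = 6 gives 18, 26 characters in each block.

yyyyyyyyyyyyyyyyyyzzzzzzzzzzzzzzzzzzzzzzzzzz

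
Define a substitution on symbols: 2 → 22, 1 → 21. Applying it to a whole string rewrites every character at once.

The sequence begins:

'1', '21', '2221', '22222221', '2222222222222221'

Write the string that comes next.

Rewriting the 16 symbols of 2222222222222221 one by one yields 22 22 22 22 22 22 22 22 22 22 22 22 22 22 22 21; concatenated:

22222222222222222222222222222221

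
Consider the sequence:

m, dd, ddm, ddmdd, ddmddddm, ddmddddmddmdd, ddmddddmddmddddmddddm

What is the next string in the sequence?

Each term (from the third on) is the previous term followed by the one before it: term 3 = dd·m = ddm.
The next term joins ddmddddmddmddddmddddm and ddmddddmddmdd.

ddmddddmddmddddmddddmddmddddmddmdd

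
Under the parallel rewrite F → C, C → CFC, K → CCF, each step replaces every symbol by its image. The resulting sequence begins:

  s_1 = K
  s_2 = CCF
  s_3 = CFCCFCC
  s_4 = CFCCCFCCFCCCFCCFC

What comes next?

CFCCCFCCFCCFCCCFCCFCCCFCCFCCFCCCFCCFCCCFC

Replace each of the 17 characters of CFCCCFCCFCCCFCCFC in place — CFC C CFC CFC CFC C CFC CFC C CFC CFC CFC C CFC CFC C CFC — and concatenate.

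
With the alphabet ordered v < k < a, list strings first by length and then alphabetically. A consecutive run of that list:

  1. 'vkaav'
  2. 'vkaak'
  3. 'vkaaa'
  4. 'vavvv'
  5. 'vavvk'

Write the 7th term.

vavkv

Stepping forward 2 times from vavvk: vavvk → vavva, then the target.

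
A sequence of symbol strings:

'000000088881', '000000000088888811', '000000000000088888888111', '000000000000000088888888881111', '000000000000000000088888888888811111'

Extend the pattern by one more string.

000000000000000000000088888888888888111111

The n-th term is 3n+1 0's then 2n 8's then n-1 1's, where the shown terms are n = 2, 3, 4, 5, 6.
At n = 7 the blocks have lengths 22, 14, 6.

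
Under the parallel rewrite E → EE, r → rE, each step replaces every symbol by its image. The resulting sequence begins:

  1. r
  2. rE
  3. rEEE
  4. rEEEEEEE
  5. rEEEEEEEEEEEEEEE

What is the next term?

rEEEEEEEEEEEEEEEEEEEEEEEEEEEEEEE

φ(rEEEEEEEEEEEEEEE) expands symbol-by-symbol to rE EE EE EE EE EE EE EE EE EE EE EE EE EE EE EE; joining the 16 pieces gives the next term.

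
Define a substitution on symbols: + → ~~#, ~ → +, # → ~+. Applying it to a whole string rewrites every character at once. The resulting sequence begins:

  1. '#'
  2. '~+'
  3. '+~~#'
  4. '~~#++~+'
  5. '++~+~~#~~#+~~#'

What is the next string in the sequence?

Rewriting the 14 symbols of ++~+~~#~~#+~~# one by one yields ~~# ~~# + ~~# + + ~+ + + ~+ ~~# + + ~+; concatenated:

~~#~~#+~~#++~+++~+~~#++~+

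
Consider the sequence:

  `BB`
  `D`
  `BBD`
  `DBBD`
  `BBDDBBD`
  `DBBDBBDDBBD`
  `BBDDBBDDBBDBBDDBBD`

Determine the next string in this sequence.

DBBDBBDDBBDBBDDBBDDBBDBBDDBBD

This is a Fibonacci-style word recurrence s(k) = s(k−2)·s(k−1): e.g. BB·D = BBD.
The next term joins DBBDBBDDBBD and BBDDBBDDBBDBBDDBBD.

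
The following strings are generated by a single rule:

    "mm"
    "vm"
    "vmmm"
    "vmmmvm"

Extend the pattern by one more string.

vmmmvmvmmm

This is a Fibonacci-style word recurrence s(k) = s(k−1)·s(k−2): e.g. vm·mm = vmmm.
So term 5 is vmmmvm·vmmm.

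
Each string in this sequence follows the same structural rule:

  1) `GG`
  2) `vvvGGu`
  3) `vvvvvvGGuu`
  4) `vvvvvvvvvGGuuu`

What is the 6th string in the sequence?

s(k+1) = vvv·s(k)·u, so each term gains vvv as a prefix and u as a suffix.
From vvvvvvvvvGGuuu, 2 further steps: vvvvvvvvvGGuuu → vvvvvvvvvvvvGGuuuu → (answer).

vvvvvvvvvvvvvvvGGuuuuu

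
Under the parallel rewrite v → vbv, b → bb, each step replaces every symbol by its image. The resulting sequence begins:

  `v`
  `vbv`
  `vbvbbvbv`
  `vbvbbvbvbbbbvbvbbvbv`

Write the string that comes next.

Replace each of the 20 characters of vbvbbvbvbbbbvbvbbvbv in place — vbv bb vbv bb bb vbv bb vbv bb bb bb bb vbv bb vbv bb bb vbv bb vbv — and concatenate.

vbvbbvbvbbbbvbvbbvbvbbbbbbbbvbvbbvbvbbbbvbvbbvbv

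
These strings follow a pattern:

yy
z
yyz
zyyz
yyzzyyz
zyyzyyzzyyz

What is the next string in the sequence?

yyzzyyzzyyzyyzzyyz

This is a Fibonacci-style word recurrence s(k) = s(k−2)·s(k−1): e.g. yy·z = yyz.
The next term joins yyzzyyz and zyyzyyzzyyz.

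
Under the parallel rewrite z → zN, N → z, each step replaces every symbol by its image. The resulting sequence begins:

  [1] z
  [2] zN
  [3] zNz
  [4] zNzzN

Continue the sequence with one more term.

Expanding zNzzN: z→zN, N→z, z→zN, z→zN, N→z. Concatenated: zN z zN zN z.

zNzzNzNz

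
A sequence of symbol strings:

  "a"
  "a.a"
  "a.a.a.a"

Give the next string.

a.a.a.a.a.a.a.a

Every step duplicates the string with '.' between the halves.
So the next term is two copies of a.a.a.a with '.' between the halves.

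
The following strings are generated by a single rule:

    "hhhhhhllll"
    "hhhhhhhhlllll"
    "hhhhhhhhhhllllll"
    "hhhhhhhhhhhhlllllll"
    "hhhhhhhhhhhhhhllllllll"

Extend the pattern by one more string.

Each string has the form h^{2n} l^{n+1}, where the shown terms are n = 3, 4, 5, 6, 7.
For the next term, n = 8, so the run lengths are 16, 9.

hhhhhhhhhhhhhhhhlllllllll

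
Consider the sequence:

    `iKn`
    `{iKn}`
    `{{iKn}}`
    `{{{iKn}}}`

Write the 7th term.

Every step adds { to the front and } to the end of the previous string.
From {{{iKn}}}, 3 further steps: {{{iKn}}} → {{{{iKn}}}} → {{{{{iKn}}}}} → (answer).

{{{{{{iKn}}}}}}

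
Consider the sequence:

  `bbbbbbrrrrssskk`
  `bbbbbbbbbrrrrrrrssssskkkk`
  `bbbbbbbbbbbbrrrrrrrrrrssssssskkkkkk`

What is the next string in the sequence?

bbbbbbbbbbbbbbbrrrrrrrrrrrrrssssssssskkkkkkkk

Each string has the form b^{3n+3} r^{3n+1} s^{2n+1} k^{2n} (n = 1, 2, …).
At n = 4 the blocks have lengths 15, 13, 9, 8.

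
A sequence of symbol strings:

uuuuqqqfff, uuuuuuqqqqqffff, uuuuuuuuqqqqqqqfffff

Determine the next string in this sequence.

uuuuuuuuuuqqqqqqqqqffffff

The n-th term is 2n u's then 2n-1 q's then n+1 f's, where the shown terms are n = 2, 3, 4.
At n = 5 the blocks have lengths 10, 9, 6.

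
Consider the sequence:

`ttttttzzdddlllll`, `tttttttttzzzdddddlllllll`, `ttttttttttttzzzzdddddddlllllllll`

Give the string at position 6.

tttttttttttttttttttttzzzzzzzdddddddddddddlllllllllllllll

Term n consists of 3n+3 t's, followed by n+1 z's, followed by 2n+1 d's, followed by 2n+3 l's (n = 1, 2, …).
For term 6, n = 6, so the run lengths are 21, 7, 13, 15.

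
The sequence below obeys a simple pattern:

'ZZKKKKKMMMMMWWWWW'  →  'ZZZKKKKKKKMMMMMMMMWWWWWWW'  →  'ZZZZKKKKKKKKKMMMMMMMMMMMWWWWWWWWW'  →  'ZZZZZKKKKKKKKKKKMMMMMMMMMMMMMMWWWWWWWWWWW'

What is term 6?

ZZZZZZZKKKKKKKKKKKKKKKMMMMMMMMMMMMMMMMMMMMWWWWWWWWWWWWWWW

Term n consists of n+1 Z's, followed by 2n+3 K's, followed by 3n+2 M's, followed by 2n+3 W's (n = 1, 2, …).
Setting n = 6 gives 7, 15, 20, 15 characters in each block.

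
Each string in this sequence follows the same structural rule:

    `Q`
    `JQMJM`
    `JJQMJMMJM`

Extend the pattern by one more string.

Each term wraps the previous one in J on the left and MJM on the right.
So the next term is J·JJQMJMMJM·MJM.

JJJQMJMMJMMJM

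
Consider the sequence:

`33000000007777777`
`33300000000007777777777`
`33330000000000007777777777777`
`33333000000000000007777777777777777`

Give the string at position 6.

The n-th term is n-1 3's then 2n+2 0's then 3n-2 7's, where the shown terms are n = 3, 4, 5, 6.
For term 6, n = 8, so the run lengths are 7, 18, 22.

33333330000000000000000007777777777777777777777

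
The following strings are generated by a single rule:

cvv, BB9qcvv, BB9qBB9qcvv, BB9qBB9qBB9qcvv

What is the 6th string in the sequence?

BB9qBB9qBB9qBB9qBB9qcvv

The strings grow by a fixed prefix BB9q each time.
From BB9qBB9qBB9qcvv, 2 further steps: BB9qBB9qBB9qcvv → BB9qBB9qBB9qBB9qcvv → (answer).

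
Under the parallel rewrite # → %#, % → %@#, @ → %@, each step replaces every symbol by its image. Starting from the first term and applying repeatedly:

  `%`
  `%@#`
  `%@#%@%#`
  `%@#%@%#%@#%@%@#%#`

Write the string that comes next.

Rewriting the 17 symbols of %@#%@%#%@#%@%@#%# one by one yields %@# %@ %# %@# %@ %@# %# %@# %@ %# %@# %@ %@# %@ %# %@# %#; concatenated:

%@#%@%#%@#%@%@#%#%@#%@%#%@#%@%@#%@%#%@#%#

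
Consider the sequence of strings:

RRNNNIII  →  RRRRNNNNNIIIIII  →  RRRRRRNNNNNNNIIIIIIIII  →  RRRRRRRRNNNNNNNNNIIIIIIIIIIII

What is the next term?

RRRRRRRRRRNNNNNNNNNNNIIIIIIIIIIIIIII

Reading off run lengths: R runs 2, 4, 6, 8; N runs 3, 5, 7, 9; I runs 3, 6, 9, 12 — each is linear in n (n = 1, 2, …).
At n = 5 the blocks have lengths 10, 11, 15.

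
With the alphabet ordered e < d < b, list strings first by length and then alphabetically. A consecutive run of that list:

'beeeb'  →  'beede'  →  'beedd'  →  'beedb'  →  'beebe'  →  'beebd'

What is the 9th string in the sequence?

beded

Continuing the enumeration 3 steps past beebd: beebd → beebb → bedee → (answer).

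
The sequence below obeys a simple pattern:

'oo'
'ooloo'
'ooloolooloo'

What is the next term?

s(k+1) = s(k)·l·s(k) — each term doubles the last with 'l' between the halves.
Doubling ooloolooloo with 'l' between the halves:

ooloolooloolooloolooloo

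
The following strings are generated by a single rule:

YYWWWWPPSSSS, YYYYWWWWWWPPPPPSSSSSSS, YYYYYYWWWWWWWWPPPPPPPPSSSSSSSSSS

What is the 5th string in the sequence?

YYYYYYYYYYWWWWWWWWWWWWPPPPPPPPPPPPPPSSSSSSSSSSSSSSSS

Term n consists of 2n Y's, followed by 2n+2 W's, followed by 3n-1 P's, followed by 3n+1 S's (n = 1, 2, …).
For term 5, n = 5, so the run lengths are 10, 12, 14, 16.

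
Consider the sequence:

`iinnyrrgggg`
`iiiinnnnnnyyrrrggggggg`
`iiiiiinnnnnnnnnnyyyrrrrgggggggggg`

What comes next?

iiiiiiiinnnnnnnnnnnnnnyyyyrrrrrggggggggggggg

Each string has the form i^{2n} n^{4n-2} y^{n} r^{n+1} g^{3n+1} (n = 1, 2, …).
At n = 4 the blocks have lengths 8, 14, 4, 5, 13.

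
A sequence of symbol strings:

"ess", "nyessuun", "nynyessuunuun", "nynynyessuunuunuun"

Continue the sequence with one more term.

Every step adds ny to the front and uun to the end of the previous string.
Applying this once more to nynynyessuunuunuun:

nynynynyessuunuunuunuun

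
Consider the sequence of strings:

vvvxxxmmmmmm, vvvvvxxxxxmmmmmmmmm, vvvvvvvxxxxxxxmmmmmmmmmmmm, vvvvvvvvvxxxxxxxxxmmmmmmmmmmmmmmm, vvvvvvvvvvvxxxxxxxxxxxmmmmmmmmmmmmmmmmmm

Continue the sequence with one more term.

The n-th term is 2n-1 v's then 2n-1 x's then 3n m's, where the shown terms are n = 2, 3, 4, 5, 6.
For the next term, n = 7, so the run lengths are 13, 13, 21.

vvvvvvvvvvvvvxxxxxxxxxxxxxmmmmmmmmmmmmmmmmmmmmm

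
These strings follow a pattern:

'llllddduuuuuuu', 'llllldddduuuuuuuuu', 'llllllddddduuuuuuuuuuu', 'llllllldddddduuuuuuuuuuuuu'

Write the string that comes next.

The n-th term is n+1 l's then n d's then 2n+1 u's, where the shown terms are n = 3, 4, 5, 6.
Setting n = 7 gives 8, 7, 15 characters in each block.

llllllllddddddduuuuuuuuuuuuuuu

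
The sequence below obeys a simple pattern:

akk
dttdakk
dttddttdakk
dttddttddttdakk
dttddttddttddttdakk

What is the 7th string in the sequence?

The strings grow by a fixed prefix dttd each time.
From dttddttddttddttdakk, 2 further steps: dttddttddttddttdakk → dttddttddttddttddttdakk → (answer).

dttddttddttddttddttddttdakk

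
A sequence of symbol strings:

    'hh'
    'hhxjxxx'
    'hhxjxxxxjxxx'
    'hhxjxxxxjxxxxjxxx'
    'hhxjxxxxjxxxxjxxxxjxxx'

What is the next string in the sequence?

The strings grow by a fixed suffix xjxxx each time.
So the next term is hhxjxxxxjxxxxjxxxxjxxx·xjxxx.

hhxjxxxxjxxxxjxxxxjxxxxjxxx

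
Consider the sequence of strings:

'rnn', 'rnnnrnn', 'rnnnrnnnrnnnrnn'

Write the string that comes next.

Every step duplicates the string with 'n' between the halves.
So the next term is two copies of rnnnrnnnrnnnrnn with 'n' between the halves.

rnnnrnnnrnnnrnnnrnnnrnnnrnnnrnn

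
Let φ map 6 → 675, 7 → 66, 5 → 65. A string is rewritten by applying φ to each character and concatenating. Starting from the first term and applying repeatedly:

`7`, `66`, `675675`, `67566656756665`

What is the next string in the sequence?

Rewriting the 14 symbols of 67566656756665 one by one yields 675 66 65 675 675 675 65 675 66 65 675 675 675 65; concatenated:

675666567567567565675666567567567565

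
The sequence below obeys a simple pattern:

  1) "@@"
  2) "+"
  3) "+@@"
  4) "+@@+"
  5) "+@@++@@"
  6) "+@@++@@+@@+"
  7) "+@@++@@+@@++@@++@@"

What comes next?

+@@++@@+@@++@@++@@+@@++@@+@@+

Each term (from the third on) is the previous term followed by the one before it: term 3 = +·@@ = +@@.
Continuing: +@@++@@+@@++@@++@@ · +@@++@@+@@+ gives term 8.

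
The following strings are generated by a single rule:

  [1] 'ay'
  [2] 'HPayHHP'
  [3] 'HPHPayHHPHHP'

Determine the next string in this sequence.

s(k+1) = HP·s(k)·HHP, so each term gains HP as a prefix and HHP as a suffix.
So the next term is HP·HPHPayHHPHHP·HHP.

HPHPHPayHHPHHPHHP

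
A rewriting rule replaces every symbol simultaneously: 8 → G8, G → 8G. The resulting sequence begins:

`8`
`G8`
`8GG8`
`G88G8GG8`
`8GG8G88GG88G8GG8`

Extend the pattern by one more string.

G88G8GG88GG8G88G8GG8G88GG88G8GG8

Replace each of the 16 characters of 8GG8G88GG88G8GG8 in place — G8 8G 8G G8 8G G8 G8 8G 8G G8 G8 8G G8 8G 8G G8 — and concatenate.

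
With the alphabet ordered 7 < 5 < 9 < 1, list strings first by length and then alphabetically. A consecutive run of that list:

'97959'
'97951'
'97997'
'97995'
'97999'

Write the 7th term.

Advancing 2 positions from 97999 through 97999 → 97991 reaches term 7.

97917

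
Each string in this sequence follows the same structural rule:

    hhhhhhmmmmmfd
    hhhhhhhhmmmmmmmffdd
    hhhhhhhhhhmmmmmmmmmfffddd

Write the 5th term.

hhhhhhhhhhhhhhmmmmmmmmmmmmmfffffddddd

Term n consists of 2n+2 h's, followed by 2n+1 m's, followed by n-1 f's, followed by n-1 d's, where the shown terms are n = 2, 3, 4.
For term 5, n = 6, so the run lengths are 14, 13, 5, 5.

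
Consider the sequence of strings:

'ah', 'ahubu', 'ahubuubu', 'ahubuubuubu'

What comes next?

Each term is the previous one with ubu appended.
Applying this once more to ahubuubuubu:

ahubuubuubuubu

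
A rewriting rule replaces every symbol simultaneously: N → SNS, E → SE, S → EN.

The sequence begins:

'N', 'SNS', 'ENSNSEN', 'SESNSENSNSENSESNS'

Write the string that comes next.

Rewriting the 17 symbols of SESNSENSNSENSESNS one by one yields EN SE EN SNS EN SE SNS EN SNS EN SE SNS EN SE EN SNS EN; concatenated:

ENSEENSNSENSESNSENSNSENSESNSENSEENSNSEN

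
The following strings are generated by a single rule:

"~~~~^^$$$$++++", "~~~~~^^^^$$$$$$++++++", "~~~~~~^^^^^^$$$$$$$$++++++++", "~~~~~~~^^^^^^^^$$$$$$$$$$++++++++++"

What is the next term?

~~~~~~~~^^^^^^^^^^$$$$$$$$$$$$++++++++++++

The n-th term is n+2 ~'s then 2n-2 ^'s then 2n $'s then 2n +'s, where the shown terms are n = 2, 3, 4, 5.
At n = 6 the blocks have lengths 8, 10, 12, 12.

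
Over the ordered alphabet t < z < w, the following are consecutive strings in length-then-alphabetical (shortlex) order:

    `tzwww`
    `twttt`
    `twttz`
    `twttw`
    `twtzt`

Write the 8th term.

twtwt

Stepping forward 3 times from twtzt: twtzt → twtzz → twtzw, then the target.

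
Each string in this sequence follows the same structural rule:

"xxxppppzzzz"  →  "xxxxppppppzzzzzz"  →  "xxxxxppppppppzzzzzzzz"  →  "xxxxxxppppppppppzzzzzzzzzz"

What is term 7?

Term n consists of n+2 x's, followed by 2n+2 p's, followed by 2n+2 z's (n = 1, 2, …).
Setting n = 7 gives 9, 16, 16 characters in each block.

xxxxxxxxxppppppppppppppppzzzzzzzzzzzzzzzz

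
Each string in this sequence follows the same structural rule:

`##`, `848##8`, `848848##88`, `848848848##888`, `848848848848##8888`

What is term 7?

848848848848848848##888888

Each term wraps the previous one in 848 on the left and 8 on the right.
From 848848848848##8888, 2 further steps: 848848848848##8888 → 848848848848848##88888 → (answer).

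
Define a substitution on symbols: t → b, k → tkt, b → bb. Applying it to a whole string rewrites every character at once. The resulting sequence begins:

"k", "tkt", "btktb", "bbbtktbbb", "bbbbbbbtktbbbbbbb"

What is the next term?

bbbbbbbbbbbbbbbtktbbbbbbbbbbbbbbb

Replace each of the 17 characters of bbbbbbbtktbbbbbbb in place — bb bb bb bb bb bb bb b tkt b bb bb bb bb bb bb bb — and concatenate.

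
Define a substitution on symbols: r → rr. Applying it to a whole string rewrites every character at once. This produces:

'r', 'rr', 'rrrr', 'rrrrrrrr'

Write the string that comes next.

Expanding rrrrrrrr: r→rr, r→rr, r→rr, r→rr, r→rr, r→rr, r→rr, r→rr. Concatenated: rr rr rr rr rr rr rr rr.

rrrrrrrrrrrrrrrr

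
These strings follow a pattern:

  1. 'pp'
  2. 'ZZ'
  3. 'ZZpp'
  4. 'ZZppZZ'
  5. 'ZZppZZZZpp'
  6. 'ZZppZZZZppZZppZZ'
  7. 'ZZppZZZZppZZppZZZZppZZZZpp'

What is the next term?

ZZppZZZZppZZppZZZZppZZZZppZZppZZZZppZZppZZ

From term 3 onward, concatenate the last term with the second-to-last: ZZ·pp = ZZpp, ZZpp·ZZ = ZZppZZ, …
The next term joins ZZppZZZZppZZppZZZZppZZZZpp and ZZppZZZZppZZppZZ.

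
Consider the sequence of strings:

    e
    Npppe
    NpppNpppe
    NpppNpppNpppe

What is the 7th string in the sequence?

Every step adds Nppp at the front: s(k+1) = Nppp·s(k).
From NpppNpppNpppe, 3 further steps: NpppNpppNpppe → NpppNpppNpppNpppe → NpppNpppNpppNpppNpppe → (answer).

NpppNpppNpppNpppNpppNpppe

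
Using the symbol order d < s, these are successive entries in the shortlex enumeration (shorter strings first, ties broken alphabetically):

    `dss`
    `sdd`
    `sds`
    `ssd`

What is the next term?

sss

Find the rightmost character of ssd below s, bump it to the next letter, and reset everything to its right to d.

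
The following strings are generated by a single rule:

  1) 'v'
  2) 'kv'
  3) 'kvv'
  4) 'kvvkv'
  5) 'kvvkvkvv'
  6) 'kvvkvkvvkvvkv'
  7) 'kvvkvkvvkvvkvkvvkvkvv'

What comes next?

Each term (from the third on) is the previous term followed by the one before it: term 3 = kv·v = kvv.
So term 8 is kvvkvkvvkvvkvkvvkvkvv·kvvkvkvvkvvkv.

kvvkvkvvkvvkvkvvkvkvvkvvkvkvvkvvkv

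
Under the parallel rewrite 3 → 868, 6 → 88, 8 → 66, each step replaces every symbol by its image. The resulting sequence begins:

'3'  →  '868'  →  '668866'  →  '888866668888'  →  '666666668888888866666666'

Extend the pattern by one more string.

888888888888888866666666666666668888888888888888

Replace each of the 24 characters of 666666668888888866666666 in place — 88 88 88 88 88 88 88 88 66 66 66 66 66 66 66 66 88 88 88 88 88 88 88 88 — and concatenate.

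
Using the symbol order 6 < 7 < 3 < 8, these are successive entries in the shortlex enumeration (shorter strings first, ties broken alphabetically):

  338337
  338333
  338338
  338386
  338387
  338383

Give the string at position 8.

Advancing 2 positions from 338383 through 338383 → 338388 reaches term 8.

338866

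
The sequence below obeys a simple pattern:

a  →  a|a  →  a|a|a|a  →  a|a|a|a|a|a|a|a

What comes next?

a|a|a|a|a|a|a|a|a|a|a|a|a|a|a|a

s(k+1) = s(k)·|·s(k) — each term doubles the last with '|' between the halves.
So the next term is two copies of a|a|a|a|a|a|a|a with '|' between the halves.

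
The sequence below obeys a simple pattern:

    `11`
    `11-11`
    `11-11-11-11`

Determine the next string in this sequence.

Each string is two copies of the previous one joined by '-'.
So the next term is two copies of 11-11-11-11 with '-' between the halves.

11-11-11-11-11-11-11-11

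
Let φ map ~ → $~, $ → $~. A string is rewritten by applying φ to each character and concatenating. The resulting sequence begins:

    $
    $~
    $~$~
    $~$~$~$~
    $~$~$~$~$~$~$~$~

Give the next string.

$~$~$~$~$~$~$~$~$~$~$~$~$~$~$~$~

Applying the rule to each of the 16 symbols of $~$~$~$~$~$~$~$~ gives the pieces $~ $~ $~ $~ $~ $~ $~ $~ $~ $~ $~ $~ $~ $~ $~ $~, which concatenate to the answer.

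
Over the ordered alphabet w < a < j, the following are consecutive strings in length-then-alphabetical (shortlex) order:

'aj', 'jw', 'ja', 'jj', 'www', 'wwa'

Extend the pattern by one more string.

wwj

Find the rightmost character of wwa below j, bump it to the next letter, and reset everything to its right to w.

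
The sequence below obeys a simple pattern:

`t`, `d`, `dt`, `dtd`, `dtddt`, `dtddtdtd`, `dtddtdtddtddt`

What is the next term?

From term 3 onward, concatenate the last term with the second-to-last: d·t = dt, dt·d = dtd, …
Continuing: dtddtdtddtddt · dtddtdtd gives term 8.

dtddtdtddtddtdtddtdtd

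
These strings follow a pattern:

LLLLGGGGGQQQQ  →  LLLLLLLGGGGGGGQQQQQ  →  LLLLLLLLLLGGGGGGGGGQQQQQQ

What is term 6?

Each string has the form L^{3n-2} G^{2n+1} Q^{n+2}, where the shown terms are n = 2, 3, 4.
For term 6, n = 7, so the run lengths are 19, 15, 9.

LLLLLLLLLLLLLLLLLLLGGGGGGGGGGGGGGGQQQQQQQQQ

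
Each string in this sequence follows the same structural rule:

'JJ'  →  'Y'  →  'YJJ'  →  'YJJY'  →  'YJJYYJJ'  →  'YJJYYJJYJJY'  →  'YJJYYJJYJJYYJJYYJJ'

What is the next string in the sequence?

From term 3 onward, concatenate the last term with the second-to-last: Y·JJ = YJJ, YJJ·Y = YJJY, …
The next term joins YJJYYJJYJJYYJJYYJJ and YJJYYJJYJJY.

YJJYYJJYJJYYJJYYJJYJJYYJJYJJY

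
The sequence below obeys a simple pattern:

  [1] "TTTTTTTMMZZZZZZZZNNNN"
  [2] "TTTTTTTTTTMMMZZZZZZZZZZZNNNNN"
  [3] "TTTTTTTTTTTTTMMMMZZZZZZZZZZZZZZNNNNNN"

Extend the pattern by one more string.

Each string has the form T^{3n+1} M^{n} Z^{3n+2} N^{n+2}, where the shown terms are n = 2, 3, 4.
Setting n = 5 gives 16, 5, 17, 7 characters in each block.

TTTTTTTTTTTTTTTTMMMMMZZZZZZZZZZZZZZZZZNNNNNNN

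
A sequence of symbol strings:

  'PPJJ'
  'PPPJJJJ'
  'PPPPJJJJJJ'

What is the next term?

The n-th term is n+1 P's then 2n J's (n = 1, 2, …).
For the next term, n = 4, so the run lengths are 5, 8.

PPPPPJJJJJJJJ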